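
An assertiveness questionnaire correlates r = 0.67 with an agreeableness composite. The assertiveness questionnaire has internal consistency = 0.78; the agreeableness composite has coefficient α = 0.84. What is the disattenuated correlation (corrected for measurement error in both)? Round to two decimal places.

0.83

r_true = r_obs / √(r_xx · r_yy) = 0.67 / √(0.78 × 0.84) = 0.67 / √0.6552 = 0.67 / 0.8094 ≈ 0.83.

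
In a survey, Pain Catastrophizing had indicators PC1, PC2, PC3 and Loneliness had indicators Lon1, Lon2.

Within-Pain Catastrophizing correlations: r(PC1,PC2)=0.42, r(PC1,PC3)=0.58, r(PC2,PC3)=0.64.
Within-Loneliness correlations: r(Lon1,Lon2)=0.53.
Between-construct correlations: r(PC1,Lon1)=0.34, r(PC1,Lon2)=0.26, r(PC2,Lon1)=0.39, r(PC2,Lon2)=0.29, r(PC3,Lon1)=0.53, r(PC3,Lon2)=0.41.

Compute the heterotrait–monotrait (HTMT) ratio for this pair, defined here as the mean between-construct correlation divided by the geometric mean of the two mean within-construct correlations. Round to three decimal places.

0.687

Mean heterotrait r = 2.22/6 = 0.3700.
Mean within-PC = 1.64/3 = 0.5467; mean within-Lon = 0.53/1 = 0.5300.
Geometric mean = √(0.5467 × 0.5300) = 0.5383.
HTMT = 0.3700 / 0.5383 = 0.687.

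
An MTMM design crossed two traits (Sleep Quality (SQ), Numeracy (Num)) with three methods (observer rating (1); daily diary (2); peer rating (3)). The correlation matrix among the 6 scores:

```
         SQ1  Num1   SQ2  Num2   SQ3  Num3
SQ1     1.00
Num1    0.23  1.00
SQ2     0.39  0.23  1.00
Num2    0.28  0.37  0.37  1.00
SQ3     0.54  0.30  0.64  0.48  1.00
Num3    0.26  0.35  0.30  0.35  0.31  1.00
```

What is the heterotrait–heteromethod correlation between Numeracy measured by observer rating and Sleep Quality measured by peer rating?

0.30

Different traits and methods: r(Num1, SQ3) = 0.30.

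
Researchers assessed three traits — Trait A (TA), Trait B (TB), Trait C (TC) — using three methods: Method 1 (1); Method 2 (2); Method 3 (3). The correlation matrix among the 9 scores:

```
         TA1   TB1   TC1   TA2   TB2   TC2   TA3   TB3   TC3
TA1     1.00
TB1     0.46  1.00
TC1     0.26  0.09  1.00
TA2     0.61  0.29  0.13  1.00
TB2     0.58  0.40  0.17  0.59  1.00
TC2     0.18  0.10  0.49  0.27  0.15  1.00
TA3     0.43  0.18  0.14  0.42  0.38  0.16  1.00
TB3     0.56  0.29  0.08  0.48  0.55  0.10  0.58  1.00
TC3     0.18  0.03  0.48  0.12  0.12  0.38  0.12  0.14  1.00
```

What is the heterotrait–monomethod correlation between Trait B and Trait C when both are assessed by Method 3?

0.14

Different traits, same method: r(TB3, TC3) = 0.14.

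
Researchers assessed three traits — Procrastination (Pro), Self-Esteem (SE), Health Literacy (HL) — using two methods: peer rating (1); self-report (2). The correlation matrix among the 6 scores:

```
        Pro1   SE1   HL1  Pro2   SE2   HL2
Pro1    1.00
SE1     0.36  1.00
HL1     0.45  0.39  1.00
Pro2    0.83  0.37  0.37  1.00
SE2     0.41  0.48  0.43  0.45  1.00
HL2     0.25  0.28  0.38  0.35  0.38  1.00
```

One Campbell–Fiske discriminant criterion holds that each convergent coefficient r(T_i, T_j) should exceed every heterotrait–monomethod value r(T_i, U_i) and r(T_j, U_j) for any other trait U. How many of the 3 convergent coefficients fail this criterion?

Each convergent coefficient versus the relevant comparison correlations:
Pro (methods 1·2): 0.83 vs {0.36, 0.45, 0.45, 0.35} → pass.
SE (methods 1·2): 0.48 vs {0.36, 0.45, 0.39, 0.38} → pass.
HL (methods 1·2): 0.38 vs {0.45, 0.35, 0.39, 0.38} → fail.
1 of 3 fail.

1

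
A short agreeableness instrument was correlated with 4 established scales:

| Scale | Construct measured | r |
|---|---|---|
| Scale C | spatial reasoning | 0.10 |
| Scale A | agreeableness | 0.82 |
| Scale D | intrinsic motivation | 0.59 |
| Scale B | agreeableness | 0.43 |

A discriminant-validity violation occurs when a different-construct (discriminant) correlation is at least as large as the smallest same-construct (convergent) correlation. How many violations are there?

1

Convergent (same construct = agreeableness): Scale A, Scale B.
Smallest convergent = 0.43. Discriminant values: 0.10, 0.59; count ≥ 0.43 → 1.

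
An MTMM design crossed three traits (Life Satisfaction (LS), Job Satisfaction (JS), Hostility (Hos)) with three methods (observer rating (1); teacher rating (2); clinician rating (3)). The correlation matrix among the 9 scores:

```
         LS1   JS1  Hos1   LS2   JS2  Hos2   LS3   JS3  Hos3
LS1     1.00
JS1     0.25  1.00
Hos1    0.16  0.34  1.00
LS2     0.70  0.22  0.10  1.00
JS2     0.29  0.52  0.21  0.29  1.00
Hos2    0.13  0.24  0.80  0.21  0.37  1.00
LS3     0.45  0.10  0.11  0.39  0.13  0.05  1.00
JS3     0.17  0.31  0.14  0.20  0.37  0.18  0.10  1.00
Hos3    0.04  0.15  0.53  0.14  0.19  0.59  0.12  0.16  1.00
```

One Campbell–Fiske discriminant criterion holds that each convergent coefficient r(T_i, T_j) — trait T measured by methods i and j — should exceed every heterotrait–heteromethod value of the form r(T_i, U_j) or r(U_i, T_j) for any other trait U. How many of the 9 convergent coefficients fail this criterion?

0

Checking each validity diagonal entry against its comparison values:
LS (methods 1·2): 0.70 vs {0.29, 0.22, 0.13, 0.10} → pass.
LS (methods 1·3): 0.45 vs {0.17, 0.10, 0.04, 0.11} → pass.
LS (methods 2·3): 0.39 vs {0.20, 0.13, 0.14, 0.05} → pass.
JS (methods 1·2): 0.52 vs {0.22, 0.29, 0.24, 0.21} → pass.
JS (methods 1·3): 0.31 vs {0.10, 0.17, 0.15, 0.14} → pass.
JS (methods 2·3): 0.37 vs {0.13, 0.20, 0.19, 0.18} → pass.
Hos (methods 1·2): 0.80 vs {0.10, 0.13, 0.21, 0.24} → pass.
Hos (methods 1·3): 0.53 vs {0.11, 0.04, 0.14, 0.15} → pass.
Hos (methods 2·3): 0.59 vs {0.05, 0.14, 0.18, 0.19} → pass.
0 of 9 fail.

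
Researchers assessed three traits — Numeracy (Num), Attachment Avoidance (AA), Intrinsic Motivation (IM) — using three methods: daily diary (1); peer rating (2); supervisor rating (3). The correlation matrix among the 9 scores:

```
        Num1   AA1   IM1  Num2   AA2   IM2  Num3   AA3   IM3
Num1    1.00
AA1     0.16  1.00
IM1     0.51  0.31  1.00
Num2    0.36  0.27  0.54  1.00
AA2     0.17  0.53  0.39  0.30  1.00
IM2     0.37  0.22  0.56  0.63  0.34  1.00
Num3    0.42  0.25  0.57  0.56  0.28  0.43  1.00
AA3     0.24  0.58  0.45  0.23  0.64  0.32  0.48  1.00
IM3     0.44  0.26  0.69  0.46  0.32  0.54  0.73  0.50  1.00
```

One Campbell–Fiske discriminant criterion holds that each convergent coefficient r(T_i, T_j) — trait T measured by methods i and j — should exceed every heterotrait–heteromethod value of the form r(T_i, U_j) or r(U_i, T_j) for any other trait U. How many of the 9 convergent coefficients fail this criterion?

2

Convergent coefficients and their comparison sets:
Num (methods 1·2): 0.36 vs {0.17, 0.27, 0.37, 0.54} → fail.
Num (methods 1·3): 0.42 vs {0.24, 0.25, 0.44, 0.57} → fail.
Num (methods 2·3): 0.56 vs {0.23, 0.28, 0.46, 0.43} → pass.
AA (methods 1·2): 0.53 vs {0.27, 0.17, 0.22, 0.39} → pass.
AA (methods 1·3): 0.58 vs {0.25, 0.24, 0.26, 0.45} → pass.
AA (methods 2·3): 0.64 vs {0.28, 0.23, 0.32, 0.32} → pass.
IM (methods 1·2): 0.56 vs {0.54, 0.37, 0.39, 0.22} → pass.
IM (methods 1·3): 0.69 vs {0.57, 0.44, 0.45, 0.26} → pass.
IM (methods 2·3): 0.54 vs {0.43, 0.46, 0.32, 0.32} → pass.
2 of 9 fail.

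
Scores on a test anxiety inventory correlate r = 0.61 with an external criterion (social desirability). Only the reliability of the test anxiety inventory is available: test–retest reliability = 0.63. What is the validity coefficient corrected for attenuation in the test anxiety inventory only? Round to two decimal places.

0.77

Single correction: r_c = r_obs / √r_xx = 0.61 / √0.63 = 0.61 / 0.7937 ≈ 0.77.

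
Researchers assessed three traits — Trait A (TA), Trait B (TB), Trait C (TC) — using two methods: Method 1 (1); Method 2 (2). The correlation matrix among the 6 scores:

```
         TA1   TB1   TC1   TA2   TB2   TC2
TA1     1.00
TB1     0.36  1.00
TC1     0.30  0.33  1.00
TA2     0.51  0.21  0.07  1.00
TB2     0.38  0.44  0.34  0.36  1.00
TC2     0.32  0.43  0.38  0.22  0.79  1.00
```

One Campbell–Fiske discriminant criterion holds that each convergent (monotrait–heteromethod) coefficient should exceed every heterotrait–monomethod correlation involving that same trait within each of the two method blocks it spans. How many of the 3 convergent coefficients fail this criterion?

2

Checking each validity diagonal entry against its comparison values:
TA (methods 1·2): 0.51 vs {0.36, 0.36, 0.30, 0.22} → pass.
TB (methods 1·2): 0.44 vs {0.36, 0.36, 0.33, 0.79} → fail.
TC (methods 1·2): 0.38 vs {0.30, 0.22, 0.33, 0.79} → fail.
2 of 3 fail.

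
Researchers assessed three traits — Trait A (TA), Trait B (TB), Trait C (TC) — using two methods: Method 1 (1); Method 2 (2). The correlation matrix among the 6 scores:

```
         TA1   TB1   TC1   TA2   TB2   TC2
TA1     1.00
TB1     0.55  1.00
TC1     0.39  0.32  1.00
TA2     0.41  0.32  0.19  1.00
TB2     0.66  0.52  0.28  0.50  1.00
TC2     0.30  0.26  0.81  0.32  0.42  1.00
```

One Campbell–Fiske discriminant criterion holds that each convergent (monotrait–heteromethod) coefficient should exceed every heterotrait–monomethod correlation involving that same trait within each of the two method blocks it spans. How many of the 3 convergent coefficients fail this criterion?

Convergent coefficients and their comparison sets:
TA (methods 1·2): 0.41 vs {0.55, 0.50, 0.39, 0.32} → fail.
TB (methods 1·2): 0.52 vs {0.55, 0.50, 0.32, 0.42} → fail.
TC (methods 1·2): 0.81 vs {0.39, 0.32, 0.32, 0.42} → pass.
2 of 3 fail.

2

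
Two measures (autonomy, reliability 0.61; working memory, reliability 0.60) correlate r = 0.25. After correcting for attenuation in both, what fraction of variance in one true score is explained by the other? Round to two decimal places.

0.17

Disattenuated r = 0.25 / √(0.61 × 0.60) = 0.25 / 0.6050 = 0.4132.
Shared true-score variance = 0.4132² = 0.1707 ≈ 0.17.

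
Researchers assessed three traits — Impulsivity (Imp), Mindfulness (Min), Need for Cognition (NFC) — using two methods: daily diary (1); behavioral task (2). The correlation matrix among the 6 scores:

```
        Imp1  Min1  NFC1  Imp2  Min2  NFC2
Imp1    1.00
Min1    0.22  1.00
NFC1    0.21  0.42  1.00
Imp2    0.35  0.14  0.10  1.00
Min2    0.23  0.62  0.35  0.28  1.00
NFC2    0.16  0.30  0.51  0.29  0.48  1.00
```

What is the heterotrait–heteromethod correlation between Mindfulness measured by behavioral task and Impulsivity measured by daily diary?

0.23

Different traits and methods: r(Min2, Imp1) = 0.23.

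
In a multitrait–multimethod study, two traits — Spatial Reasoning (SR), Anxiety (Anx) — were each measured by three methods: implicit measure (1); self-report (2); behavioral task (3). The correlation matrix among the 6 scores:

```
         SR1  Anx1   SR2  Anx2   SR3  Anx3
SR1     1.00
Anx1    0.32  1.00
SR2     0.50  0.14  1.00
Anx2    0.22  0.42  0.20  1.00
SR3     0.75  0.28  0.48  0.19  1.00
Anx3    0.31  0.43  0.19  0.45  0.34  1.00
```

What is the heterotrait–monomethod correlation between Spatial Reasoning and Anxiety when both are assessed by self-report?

Different traits, same method: r(SR2, Anx2) = 0.20.

0.20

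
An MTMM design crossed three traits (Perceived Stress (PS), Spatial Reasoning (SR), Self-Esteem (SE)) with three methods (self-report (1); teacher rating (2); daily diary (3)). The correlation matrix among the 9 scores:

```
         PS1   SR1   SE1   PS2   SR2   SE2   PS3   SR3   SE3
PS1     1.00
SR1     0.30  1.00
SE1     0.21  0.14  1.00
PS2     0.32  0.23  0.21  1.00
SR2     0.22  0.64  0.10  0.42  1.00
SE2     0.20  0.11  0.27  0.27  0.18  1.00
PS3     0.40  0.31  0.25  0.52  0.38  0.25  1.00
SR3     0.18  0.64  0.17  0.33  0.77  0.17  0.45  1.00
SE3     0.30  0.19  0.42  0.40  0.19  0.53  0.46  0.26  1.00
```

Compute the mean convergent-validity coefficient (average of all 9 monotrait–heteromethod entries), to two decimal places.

0.50

Convergent values: 0.32, 0.40, 0.52, 0.64, 0.64, 0.77, 0.27, 0.42, 0.53; mean = 4.51/9 = 0.50.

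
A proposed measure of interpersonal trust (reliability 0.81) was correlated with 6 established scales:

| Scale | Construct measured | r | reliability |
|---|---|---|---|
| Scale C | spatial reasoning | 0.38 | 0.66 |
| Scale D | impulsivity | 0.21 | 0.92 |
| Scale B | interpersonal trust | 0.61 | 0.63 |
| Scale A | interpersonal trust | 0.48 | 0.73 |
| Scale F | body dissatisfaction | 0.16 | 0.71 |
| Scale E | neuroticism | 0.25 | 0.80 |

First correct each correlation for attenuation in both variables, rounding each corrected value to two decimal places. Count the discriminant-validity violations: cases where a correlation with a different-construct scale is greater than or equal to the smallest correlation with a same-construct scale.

0

Disattenuated r (r / √(r_scale · r_new)):
  Scale C (disc): 0.38 / √(0.66·0.81) = 0.52
  Scale D (disc): 0.21 / √(0.92·0.81) = 0.24
  Scale B (conv): 0.61 / √(0.63·0.81) = 0.85
  Scale A (conv): 0.48 / √(0.73·0.81) = 0.62
  Scale F (disc): 0.16 / √(0.71·0.81) = 0.21
  Scale E (disc): 0.25 / √(0.80·0.81) = 0.31
Smallest convergent = 0.62. Discriminant values: 0.52, 0.24, 0.21, 0.31; count ≥ 0.62 → 0.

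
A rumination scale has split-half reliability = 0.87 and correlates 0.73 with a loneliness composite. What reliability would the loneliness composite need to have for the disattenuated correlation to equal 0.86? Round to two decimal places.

0.83

r_true = r_obs / √(r_xx · r_yy) ⇒ 0.86 = 0.73 / √(0.87 · r_yy).
√(0.87 · r_yy) = 0.73 / 0.86 = 0.8488; 0.87 · r_yy = 0.7205; r_yy = 0.7205 / 0.87 ≈ 0.83.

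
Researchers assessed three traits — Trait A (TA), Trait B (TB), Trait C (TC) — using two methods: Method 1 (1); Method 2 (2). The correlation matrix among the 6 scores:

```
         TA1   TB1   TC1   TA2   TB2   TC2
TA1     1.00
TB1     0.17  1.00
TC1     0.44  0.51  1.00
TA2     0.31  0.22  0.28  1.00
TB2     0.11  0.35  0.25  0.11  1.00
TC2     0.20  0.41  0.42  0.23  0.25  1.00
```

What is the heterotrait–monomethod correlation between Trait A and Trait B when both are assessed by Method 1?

Different traits, same method: r(TA1, TB1) = 0.17.

0.17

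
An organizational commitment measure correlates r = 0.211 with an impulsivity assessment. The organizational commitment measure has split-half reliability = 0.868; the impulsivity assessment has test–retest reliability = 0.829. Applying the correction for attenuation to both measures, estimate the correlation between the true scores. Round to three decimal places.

r_true = r_obs / √(r_xx · r_yy) = 0.211 / √(0.868 × 0.829) = 0.211 / √0.719572 = 0.211 / 0.8483 ≈ 0.249.

0.249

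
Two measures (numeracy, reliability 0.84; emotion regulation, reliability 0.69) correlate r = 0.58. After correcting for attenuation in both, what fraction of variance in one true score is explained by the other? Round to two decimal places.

0.58

Disattenuated r = 0.58 / √(0.84 × 0.69) = 0.58 / 0.7613 = 0.7619.
Shared true-score variance = 0.7619² = 0.5805 ≈ 0.58.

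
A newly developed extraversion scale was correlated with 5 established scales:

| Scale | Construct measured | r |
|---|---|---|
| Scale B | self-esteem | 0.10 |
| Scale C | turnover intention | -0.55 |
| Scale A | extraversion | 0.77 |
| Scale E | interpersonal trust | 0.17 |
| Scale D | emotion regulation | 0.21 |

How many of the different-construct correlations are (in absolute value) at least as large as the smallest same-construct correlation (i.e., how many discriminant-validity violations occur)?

0

Convergent (same construct = extraversion): Scale A.
Smallest convergent = 0.77. Discriminant |r|: 0.10, 0.55, 0.17, 0.21; count ≥ 0.77 → 0.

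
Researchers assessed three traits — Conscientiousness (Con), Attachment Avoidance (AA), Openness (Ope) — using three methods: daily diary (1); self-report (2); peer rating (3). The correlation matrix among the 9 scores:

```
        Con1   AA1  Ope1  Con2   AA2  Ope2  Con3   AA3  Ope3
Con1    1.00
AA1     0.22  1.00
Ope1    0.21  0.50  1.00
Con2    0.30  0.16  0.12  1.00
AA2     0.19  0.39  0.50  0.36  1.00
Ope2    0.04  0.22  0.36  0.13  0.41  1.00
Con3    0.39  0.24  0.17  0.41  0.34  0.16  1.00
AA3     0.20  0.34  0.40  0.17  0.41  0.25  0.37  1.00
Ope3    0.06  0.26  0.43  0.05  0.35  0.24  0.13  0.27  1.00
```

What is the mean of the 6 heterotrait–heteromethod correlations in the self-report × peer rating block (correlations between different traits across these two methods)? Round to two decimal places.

0.22

HTHM values (method 2 × method 3): 0.17, 0.05, 0.34, 0.35, 0.16, 0.25; mean = 1.32/6 = 0.22.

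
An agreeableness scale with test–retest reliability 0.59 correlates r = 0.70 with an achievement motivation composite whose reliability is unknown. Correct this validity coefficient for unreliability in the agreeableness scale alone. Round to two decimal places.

0.91

Single correction: r_c = r_obs / √r_xx = 0.70 / √0.59 = 0.70 / 0.7681 ≈ 0.91.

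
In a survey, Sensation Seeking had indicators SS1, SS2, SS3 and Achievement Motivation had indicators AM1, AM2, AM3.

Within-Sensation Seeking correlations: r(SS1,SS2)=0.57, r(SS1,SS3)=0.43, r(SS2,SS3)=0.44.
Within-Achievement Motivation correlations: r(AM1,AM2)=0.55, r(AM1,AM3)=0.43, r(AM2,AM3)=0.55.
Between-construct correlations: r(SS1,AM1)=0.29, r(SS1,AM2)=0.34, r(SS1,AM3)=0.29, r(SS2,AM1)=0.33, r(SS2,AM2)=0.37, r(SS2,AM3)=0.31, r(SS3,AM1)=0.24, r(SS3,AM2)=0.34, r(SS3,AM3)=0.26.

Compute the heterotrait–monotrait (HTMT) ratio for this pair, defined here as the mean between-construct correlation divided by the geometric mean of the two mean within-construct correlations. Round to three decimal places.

Between-construct mean = 2.77/9 = 0.3078.
Mean within-SS = 1.44/3 = 0.4800; mean within-AM = 1.53/3 = 0.5100.
Geometric mean = √(0.4800 × 0.5100) = 0.4948.
HTMT = 0.3078 / 0.4948 = 0.622.

0.622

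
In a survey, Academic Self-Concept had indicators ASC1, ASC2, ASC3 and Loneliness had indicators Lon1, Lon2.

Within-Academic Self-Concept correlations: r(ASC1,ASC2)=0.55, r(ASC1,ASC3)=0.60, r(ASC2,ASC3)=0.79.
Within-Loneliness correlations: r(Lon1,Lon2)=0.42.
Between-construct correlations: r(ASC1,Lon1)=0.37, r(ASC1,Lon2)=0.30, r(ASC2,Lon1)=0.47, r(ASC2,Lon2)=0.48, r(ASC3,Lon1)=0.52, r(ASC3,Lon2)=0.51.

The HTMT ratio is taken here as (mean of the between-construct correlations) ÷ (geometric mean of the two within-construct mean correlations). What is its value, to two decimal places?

0.85

Mean heterotrait r = 2.65/6 = 0.4417.
Mean within-ASC = 1.94/3 = 0.6467; mean within-Lon = 0.42/1 = 0.4200.
Geometric mean = √(0.6467 × 0.4200) = 0.5212.
HTMT = 0.4417 / 0.5212 = 0.85.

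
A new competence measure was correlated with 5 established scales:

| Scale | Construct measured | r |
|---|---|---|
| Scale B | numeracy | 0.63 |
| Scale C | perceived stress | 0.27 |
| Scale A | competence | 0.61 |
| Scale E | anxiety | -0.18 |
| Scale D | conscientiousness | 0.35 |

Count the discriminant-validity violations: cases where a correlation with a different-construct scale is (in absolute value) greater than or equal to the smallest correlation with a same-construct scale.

1

Convergent (same construct = competence): Scale A.
Smallest convergent = 0.61. Discriminant |r|: 0.63, 0.27, 0.18, 0.35; count ≥ 0.61 → 1.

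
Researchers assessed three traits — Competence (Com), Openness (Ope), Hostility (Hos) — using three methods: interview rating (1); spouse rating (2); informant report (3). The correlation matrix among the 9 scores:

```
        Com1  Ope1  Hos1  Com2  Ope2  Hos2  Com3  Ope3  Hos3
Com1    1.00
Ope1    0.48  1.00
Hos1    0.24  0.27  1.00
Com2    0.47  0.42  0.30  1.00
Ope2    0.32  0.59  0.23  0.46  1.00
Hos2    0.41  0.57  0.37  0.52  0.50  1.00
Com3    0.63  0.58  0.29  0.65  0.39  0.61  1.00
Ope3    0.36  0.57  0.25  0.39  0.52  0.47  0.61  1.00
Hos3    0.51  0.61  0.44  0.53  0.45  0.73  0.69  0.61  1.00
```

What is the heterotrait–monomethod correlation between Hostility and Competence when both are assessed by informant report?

Different traits, same method: r(Hos3, Com3) = 0.69.

0.69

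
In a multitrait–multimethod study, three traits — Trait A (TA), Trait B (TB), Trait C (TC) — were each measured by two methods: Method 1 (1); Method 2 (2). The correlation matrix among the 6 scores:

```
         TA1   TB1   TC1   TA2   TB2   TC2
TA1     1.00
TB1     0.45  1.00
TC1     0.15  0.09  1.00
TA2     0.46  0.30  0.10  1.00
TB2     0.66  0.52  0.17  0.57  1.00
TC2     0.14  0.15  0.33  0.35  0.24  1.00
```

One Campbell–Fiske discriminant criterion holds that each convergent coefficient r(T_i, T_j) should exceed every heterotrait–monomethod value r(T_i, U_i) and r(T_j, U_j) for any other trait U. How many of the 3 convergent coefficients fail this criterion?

Each convergent coefficient versus the relevant comparison correlations:
TA (methods 1·2): 0.46 vs {0.45, 0.57, 0.15, 0.35} → fail.
TB (methods 1·2): 0.52 vs {0.45, 0.57, 0.09, 0.24} → fail.
TC (methods 1·2): 0.33 vs {0.15, 0.35, 0.09, 0.24} → fail.
3 of 3 fail.

3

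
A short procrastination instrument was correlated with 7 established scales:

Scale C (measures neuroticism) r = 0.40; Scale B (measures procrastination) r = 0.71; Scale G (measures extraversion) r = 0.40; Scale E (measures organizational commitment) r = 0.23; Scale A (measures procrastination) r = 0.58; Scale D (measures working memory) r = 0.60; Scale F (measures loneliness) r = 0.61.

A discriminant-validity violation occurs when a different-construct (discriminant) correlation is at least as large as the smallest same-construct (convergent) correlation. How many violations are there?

Convergent (same construct = procrastination): Scale B, Scale A.
Smallest convergent = 0.58. Discriminant values: 0.40, 0.40, 0.23, 0.60, 0.61; count ≥ 0.58 → 2.

2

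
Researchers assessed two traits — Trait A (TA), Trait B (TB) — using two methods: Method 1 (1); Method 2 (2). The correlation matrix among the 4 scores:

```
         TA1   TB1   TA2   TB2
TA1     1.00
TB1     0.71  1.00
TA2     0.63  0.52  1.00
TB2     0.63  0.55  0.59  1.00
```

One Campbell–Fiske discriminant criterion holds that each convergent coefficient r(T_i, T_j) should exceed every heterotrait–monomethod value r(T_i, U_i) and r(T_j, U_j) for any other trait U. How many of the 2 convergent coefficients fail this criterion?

2

Convergent coefficients and their comparison sets:
TA (methods 1·2): 0.63 vs {0.71, 0.59} → fail.
TB (methods 1·2): 0.55 vs {0.71, 0.59} → fail.
2 of 2 fail.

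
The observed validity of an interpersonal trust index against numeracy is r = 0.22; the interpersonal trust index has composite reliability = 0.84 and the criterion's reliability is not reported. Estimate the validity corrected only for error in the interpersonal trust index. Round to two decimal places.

0.24

Single correction: r_c = r_obs / √r_xx = 0.22 / √0.84 = 0.22 / 0.9165 ≈ 0.24.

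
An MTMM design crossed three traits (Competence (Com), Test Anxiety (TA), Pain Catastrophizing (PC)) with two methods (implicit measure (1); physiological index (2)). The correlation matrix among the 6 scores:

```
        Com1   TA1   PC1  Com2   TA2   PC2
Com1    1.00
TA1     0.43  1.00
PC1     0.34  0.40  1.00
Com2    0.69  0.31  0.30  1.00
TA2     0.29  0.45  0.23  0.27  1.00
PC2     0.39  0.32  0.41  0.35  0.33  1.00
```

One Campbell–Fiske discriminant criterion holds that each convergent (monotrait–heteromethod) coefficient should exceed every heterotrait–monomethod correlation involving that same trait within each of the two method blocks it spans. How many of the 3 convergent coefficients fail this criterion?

0

Each convergent coefficient versus the relevant comparison correlations:
Com (methods 1·2): 0.69 vs {0.43, 0.27, 0.34, 0.35} → pass.
TA (methods 1·2): 0.45 vs {0.43, 0.27, 0.40, 0.33} → pass.
PC (methods 1·2): 0.41 vs {0.34, 0.35, 0.40, 0.33} → pass.
0 of 3 fail.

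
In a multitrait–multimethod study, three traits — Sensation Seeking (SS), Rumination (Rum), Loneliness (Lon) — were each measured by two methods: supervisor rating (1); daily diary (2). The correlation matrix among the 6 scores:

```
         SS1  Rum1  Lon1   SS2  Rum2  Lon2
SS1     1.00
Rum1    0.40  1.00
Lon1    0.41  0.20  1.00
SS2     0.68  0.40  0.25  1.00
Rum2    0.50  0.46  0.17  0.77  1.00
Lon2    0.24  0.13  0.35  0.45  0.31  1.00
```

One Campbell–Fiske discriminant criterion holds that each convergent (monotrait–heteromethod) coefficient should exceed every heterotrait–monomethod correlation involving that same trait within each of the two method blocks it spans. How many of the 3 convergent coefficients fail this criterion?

3

Each convergent coefficient versus the relevant comparison correlations:
SS (methods 1·2): 0.68 vs {0.40, 0.77, 0.41, 0.45} → fail.
Rum (methods 1·2): 0.46 vs {0.40, 0.77, 0.20, 0.31} → fail.
Lon (methods 1·2): 0.35 vs {0.41, 0.45, 0.20, 0.31} → fail.
3 of 3 fail.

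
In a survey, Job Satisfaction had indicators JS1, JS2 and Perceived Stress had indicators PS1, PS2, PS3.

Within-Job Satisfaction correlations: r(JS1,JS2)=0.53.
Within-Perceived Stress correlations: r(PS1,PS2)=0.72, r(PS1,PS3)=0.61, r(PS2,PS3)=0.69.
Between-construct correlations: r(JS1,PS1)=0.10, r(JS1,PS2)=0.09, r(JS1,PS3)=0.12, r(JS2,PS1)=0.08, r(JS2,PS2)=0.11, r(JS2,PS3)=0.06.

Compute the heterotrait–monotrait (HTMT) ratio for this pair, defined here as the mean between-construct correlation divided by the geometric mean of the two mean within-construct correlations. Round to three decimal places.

0.156

Mean heterotrait r = 0.56/6 = 0.0933.
Mean within-JS = 0.53/1 = 0.5300; mean within-PS = 2.02/3 = 0.6733.
Geometric mean = √(0.5300 × 0.6733) = 0.5974.
HTMT = 0.0933 / 0.5974 = 0.156.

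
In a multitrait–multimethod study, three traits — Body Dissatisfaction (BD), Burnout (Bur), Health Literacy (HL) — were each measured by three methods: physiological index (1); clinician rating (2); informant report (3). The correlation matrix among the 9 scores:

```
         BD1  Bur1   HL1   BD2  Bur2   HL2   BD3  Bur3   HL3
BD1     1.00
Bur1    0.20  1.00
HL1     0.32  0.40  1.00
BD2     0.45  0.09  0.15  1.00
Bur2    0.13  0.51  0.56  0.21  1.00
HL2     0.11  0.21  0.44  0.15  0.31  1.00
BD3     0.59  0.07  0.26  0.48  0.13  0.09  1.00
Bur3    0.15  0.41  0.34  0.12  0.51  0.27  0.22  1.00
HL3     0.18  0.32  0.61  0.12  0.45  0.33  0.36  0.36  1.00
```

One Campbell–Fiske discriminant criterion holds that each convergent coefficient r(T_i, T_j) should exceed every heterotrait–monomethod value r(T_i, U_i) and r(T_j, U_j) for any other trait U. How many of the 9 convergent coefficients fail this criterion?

Each convergent coefficient versus the relevant comparison correlations:
BD (methods 1·2): 0.45 vs {0.20, 0.21, 0.32, 0.15} → pass.
BD (methods 1·3): 0.59 vs {0.20, 0.22, 0.32, 0.36} → pass.
BD (methods 2·3): 0.48 vs {0.21, 0.22, 0.15, 0.36} → pass.
Bur (methods 1·2): 0.51 vs {0.20, 0.21, 0.40, 0.31} → pass.
Bur (methods 1·3): 0.41 vs {0.20, 0.22, 0.40, 0.36} → pass.
Bur (methods 2·3): 0.51 vs {0.21, 0.22, 0.31, 0.36} → pass.
HL (methods 1·2): 0.44 vs {0.32, 0.15, 0.40, 0.31} → pass.
HL (methods 1·3): 0.61 vs {0.32, 0.36, 0.40, 0.36} → pass.
HL (methods 2·3): 0.33 vs {0.15, 0.36, 0.31, 0.36} → fail.
1 of 9 fail.

1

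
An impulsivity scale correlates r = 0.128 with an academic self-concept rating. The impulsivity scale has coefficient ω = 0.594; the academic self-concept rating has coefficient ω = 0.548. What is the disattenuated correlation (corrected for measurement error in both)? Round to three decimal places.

r_true = r_obs / √(r_xx · r_yy) = 0.128 / √(0.594 × 0.548) = 0.128 / √0.325512 = 0.128 / 0.5705 ≈ 0.224.

0.224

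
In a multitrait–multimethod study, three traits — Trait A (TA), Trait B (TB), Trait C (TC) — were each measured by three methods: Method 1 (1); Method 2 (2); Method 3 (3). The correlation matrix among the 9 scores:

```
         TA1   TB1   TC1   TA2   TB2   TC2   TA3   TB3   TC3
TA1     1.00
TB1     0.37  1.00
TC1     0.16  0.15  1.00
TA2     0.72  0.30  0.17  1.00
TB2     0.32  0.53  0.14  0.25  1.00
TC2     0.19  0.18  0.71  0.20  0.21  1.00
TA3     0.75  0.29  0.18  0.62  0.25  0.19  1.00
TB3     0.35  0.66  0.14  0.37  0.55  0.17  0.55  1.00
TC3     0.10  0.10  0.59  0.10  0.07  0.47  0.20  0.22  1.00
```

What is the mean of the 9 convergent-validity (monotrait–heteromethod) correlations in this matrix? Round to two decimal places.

Convergent values: 0.72, 0.75, 0.62, 0.53, 0.66, 0.55, 0.71, 0.59, 0.47; mean = 5.60/9 = 0.62.

0.62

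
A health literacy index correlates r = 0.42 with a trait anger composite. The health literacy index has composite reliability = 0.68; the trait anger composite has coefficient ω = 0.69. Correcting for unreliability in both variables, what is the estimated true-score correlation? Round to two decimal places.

r_true = r_obs / √(r_xx · r_yy) = 0.42 / √(0.68 × 0.69) = 0.42 / √0.4692 = 0.42 / 0.6850 ≈ 0.61.

0.61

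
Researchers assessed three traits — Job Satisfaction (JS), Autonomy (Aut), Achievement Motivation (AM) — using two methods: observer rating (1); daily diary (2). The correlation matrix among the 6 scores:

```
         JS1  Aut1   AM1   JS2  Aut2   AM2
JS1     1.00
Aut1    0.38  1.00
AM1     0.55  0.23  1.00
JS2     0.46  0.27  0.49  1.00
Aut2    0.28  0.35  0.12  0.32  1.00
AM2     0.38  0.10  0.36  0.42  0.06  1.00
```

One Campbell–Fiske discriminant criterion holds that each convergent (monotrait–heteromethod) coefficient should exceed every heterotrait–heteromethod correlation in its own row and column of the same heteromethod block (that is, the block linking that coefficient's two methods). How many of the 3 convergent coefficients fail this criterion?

Convergent coefficients and their comparison sets:
JS (methods 1·2): 0.46 vs {0.28, 0.27, 0.38, 0.49} → fail.
Aut (methods 1·2): 0.35 vs {0.27, 0.28, 0.10, 0.12} → pass.
AM (methods 1·2): 0.36 vs {0.49, 0.38, 0.12, 0.10} → fail.
2 of 3 fail.

2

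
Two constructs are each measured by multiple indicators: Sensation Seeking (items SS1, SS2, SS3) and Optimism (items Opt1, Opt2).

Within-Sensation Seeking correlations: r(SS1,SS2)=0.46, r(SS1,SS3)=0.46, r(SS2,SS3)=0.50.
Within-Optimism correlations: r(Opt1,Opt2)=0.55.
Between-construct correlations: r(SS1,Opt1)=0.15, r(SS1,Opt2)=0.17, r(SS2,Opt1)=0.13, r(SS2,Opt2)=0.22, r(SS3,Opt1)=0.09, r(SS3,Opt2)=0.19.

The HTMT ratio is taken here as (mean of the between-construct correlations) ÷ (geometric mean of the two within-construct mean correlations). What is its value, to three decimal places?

Between-construct mean = 0.95/6 = 0.1583.
Mean within-SS = 1.42/3 = 0.4733; mean within-Opt = 0.55/1 = 0.5500.
Geometric mean = √(0.4733 × 0.5500) = 0.5102.
HTMT = 0.1583 / 0.5102 = 0.310.

0.310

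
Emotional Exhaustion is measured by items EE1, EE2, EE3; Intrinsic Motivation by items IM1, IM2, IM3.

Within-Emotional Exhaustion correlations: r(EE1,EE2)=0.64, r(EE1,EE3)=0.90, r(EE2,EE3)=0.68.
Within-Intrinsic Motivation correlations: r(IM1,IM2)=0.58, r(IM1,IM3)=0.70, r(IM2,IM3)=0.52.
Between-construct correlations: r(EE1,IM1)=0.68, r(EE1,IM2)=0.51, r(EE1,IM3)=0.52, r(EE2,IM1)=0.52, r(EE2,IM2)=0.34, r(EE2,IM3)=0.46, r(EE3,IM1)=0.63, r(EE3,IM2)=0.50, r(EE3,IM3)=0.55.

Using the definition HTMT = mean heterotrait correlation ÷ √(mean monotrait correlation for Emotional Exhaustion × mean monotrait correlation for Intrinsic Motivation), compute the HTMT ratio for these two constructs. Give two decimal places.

0.79

Mean between = 4.71/9 = 0.5233.
Mean within-EE = 2.22/3 = 0.7400; mean within-IM = 1.80/3 = 0.6000.
Geometric mean = √(0.7400 × 0.6000) = 0.6663.
HTMT = 0.5233 / 0.6663 = 0.79.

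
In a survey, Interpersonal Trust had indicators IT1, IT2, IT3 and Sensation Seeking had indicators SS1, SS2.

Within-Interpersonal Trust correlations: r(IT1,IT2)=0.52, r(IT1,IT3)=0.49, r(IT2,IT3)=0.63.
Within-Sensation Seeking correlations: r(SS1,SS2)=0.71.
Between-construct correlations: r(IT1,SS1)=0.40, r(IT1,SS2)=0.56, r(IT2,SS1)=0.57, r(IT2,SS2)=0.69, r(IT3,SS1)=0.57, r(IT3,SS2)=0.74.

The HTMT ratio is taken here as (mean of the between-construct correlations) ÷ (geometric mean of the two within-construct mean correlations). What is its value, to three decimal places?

0.944

Mean heterotrait r = 3.53/6 = 0.5883.
Mean within-IT = 1.64/3 = 0.5467; mean within-SS = 0.71/1 = 0.7100.
Geometric mean = √(0.5467 × 0.7100) = 0.6230.
HTMT = 0.5883 / 0.6230 = 0.944.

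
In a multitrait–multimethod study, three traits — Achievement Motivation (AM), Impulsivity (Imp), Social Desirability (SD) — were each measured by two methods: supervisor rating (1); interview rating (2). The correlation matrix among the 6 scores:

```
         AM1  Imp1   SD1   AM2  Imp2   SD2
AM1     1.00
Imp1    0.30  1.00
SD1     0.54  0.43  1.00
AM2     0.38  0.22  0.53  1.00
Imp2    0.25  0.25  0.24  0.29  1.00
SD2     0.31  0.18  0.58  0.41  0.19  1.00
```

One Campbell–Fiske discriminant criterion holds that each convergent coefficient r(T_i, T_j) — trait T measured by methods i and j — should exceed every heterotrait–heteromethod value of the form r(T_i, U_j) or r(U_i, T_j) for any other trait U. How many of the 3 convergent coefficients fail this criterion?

Each convergent coefficient versus the relevant comparison correlations:
AM (methods 1·2): 0.38 vs {0.25, 0.22, 0.31, 0.53} → fail.
Imp (methods 1·2): 0.25 vs {0.22, 0.25, 0.18, 0.24} → fail.
SD (methods 1·2): 0.58 vs {0.53, 0.31, 0.24, 0.18} → pass.
2 of 3 fail.

2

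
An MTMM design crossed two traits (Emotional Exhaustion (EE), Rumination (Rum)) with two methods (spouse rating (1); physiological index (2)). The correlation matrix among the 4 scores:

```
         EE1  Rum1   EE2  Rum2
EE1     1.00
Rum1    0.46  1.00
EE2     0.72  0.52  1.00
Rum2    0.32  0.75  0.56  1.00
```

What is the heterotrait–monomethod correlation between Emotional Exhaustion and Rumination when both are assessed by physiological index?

Different traits, same method: r(EE2, Rum2) = 0.56.

0.56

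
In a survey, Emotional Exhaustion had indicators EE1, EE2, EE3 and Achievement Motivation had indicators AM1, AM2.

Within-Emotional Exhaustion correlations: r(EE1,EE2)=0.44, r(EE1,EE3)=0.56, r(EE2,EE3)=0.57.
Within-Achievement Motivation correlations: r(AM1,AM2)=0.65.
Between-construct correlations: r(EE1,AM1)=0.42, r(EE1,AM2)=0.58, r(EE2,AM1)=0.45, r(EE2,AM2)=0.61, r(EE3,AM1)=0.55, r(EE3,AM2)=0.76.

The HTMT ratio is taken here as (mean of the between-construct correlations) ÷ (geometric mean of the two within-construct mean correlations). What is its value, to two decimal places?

0.96

Mean between = 3.37/6 = 0.5617.
Mean within-EE = 1.57/3 = 0.5233; mean within-AM = 0.65/1 = 0.6500.
Geometric mean = √(0.5233 × 0.6500) = 0.5832.
HTMT = 0.5617 / 0.5832 = 0.96.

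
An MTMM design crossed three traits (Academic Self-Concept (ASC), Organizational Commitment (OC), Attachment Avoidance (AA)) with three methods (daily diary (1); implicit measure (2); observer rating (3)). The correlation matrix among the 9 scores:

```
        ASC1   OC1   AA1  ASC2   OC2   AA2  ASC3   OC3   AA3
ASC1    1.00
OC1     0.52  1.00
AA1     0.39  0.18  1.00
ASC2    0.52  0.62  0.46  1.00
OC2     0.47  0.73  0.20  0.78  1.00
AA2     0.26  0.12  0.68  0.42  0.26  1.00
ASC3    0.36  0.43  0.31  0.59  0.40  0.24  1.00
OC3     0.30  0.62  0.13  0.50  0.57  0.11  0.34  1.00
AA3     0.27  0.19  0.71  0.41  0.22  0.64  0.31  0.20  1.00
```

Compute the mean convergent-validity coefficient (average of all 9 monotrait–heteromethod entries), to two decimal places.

0.60

Convergent values: 0.52, 0.36, 0.59, 0.73, 0.62, 0.57, 0.68, 0.71, 0.64; mean = 5.42/9 = 0.60.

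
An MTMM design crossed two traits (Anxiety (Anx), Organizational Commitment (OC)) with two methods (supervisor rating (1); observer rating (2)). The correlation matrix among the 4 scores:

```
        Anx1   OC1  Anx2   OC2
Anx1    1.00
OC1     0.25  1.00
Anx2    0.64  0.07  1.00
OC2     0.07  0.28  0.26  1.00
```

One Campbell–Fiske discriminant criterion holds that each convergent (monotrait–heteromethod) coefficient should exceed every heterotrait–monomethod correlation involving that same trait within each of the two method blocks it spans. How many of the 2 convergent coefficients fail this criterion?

0

Each convergent coefficient versus the relevant comparison correlations:
Anx (methods 1·2): 0.64 vs {0.25, 0.26} → pass.
OC (methods 1·2): 0.28 vs {0.25, 0.26} → pass.
0 of 2 fail.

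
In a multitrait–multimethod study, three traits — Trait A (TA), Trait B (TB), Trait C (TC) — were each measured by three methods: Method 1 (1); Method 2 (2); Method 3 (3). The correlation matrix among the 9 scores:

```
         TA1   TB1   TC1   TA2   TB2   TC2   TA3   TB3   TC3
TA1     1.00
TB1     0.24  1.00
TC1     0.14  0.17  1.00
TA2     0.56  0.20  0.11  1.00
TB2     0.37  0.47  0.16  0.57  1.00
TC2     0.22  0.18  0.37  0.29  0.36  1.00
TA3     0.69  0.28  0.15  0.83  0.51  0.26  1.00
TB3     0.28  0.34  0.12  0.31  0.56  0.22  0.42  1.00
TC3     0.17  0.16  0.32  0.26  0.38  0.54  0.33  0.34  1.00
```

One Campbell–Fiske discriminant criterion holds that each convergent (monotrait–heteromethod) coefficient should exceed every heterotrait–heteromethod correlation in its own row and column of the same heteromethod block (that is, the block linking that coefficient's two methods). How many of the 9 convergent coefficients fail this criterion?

Checking each validity diagonal entry against its comparison values:
TA (methods 1·2): 0.56 vs {0.37, 0.20, 0.22, 0.11} → pass.
TA (methods 1·3): 0.69 vs {0.28, 0.28, 0.17, 0.15} → pass.
TA (methods 2·3): 0.83 vs {0.31, 0.51, 0.26, 0.26} → pass.
TB (methods 1·2): 0.47 vs {0.20, 0.37, 0.18, 0.16} → pass.
TB (methods 1·3): 0.34 vs {0.28, 0.28, 0.16, 0.12} → pass.
TB (methods 2·3): 0.56 vs {0.51, 0.31, 0.38, 0.22} → pass.
TC (methods 1·2): 0.37 vs {0.11, 0.22, 0.16, 0.18} → pass.
TC (methods 1·3): 0.32 vs {0.15, 0.17, 0.12, 0.16} → pass.
TC (methods 2·3): 0.54 vs {0.26, 0.26, 0.22, 0.38} → pass.
0 of 9 fail.

0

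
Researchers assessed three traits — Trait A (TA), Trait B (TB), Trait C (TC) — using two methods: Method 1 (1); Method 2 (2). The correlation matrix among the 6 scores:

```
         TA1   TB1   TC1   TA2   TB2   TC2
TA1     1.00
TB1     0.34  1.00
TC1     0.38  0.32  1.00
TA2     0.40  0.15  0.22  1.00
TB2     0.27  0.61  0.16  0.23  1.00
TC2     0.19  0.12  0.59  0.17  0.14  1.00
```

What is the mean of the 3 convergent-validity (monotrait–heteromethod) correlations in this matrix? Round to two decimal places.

0.53

Convergent values: 0.40, 0.61, 0.59; mean = 1.60/3 = 0.53.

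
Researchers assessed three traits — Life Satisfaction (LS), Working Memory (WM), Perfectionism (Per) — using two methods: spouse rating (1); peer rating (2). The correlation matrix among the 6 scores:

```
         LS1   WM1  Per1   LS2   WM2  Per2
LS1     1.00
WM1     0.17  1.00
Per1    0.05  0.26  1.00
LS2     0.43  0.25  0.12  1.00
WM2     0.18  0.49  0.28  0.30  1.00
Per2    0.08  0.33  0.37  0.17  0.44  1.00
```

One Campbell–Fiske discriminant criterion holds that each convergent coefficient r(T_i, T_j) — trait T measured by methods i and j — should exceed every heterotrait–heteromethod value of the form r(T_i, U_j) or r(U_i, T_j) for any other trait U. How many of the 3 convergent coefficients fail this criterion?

Checking each validity diagonal entry against its comparison values:
LS (methods 1·2): 0.43 vs {0.18, 0.25, 0.08, 0.12} → pass.
WM (methods 1·2): 0.49 vs {0.25, 0.18, 0.33, 0.28} → pass.
Per (methods 1·2): 0.37 vs {0.12, 0.08, 0.28, 0.33} → pass.
0 of 3 fail.

0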